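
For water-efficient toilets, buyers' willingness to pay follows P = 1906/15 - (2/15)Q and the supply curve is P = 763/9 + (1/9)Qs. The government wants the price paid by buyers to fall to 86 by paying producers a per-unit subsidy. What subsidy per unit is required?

At a buyer price of 86, quantity demanded is 953 − 7.5·86 = 308.
Sellers supply 308 only when they receive Ps = 763/9 + (1/9)·308 = 119.
s = Ps − Pb = 119 − 86 = 33.

Required subsidy s = 33 per unit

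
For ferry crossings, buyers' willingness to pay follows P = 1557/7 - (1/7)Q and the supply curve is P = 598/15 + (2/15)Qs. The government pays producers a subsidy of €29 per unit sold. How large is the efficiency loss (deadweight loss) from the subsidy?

Pre-subsidy: 1557/7 - (1/7)Q = 598/15 + (2/15)Q gives Q* = 661 and P* = 128.
With the subsidy, sellers receive Ps = Pb + 29 for each unit, where Pb is the price buyers pay.
On the curves, Pb = 1557/7 - (1/7)Q and Ps = 598/15 + (2/15)Q; the wedge Ps − Pb = 29 gives 598/15 + (2/15)Q − (1557/7 - (1/7)Q) = 29, so Q' = 766.
Then Pb = 1557/7 − (1/7)·766 = 113 and Ps = 598/15 + (2/15)·766 = 142.
The subsidy expands output by 766 − 661 = 105 past the efficient level; on those units the gap between marginal cost and willingness to pay runs from 0 up to 29.
DWL = ½ × 29 × 105 = 1522.5.

Deadweight loss = €1522.5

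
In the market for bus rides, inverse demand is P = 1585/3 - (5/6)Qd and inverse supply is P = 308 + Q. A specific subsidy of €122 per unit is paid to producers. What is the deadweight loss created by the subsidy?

Pre-subsidy: 1585/3 - (5/6)Q = 308 + Q gives Q* = 1322/11 and P* = 4710/11.
With the subsidy, sellers receive Ps = Pb + 122 for each unit, where Pb is the price buyers pay.
On the curves, Pb = 1585/3 - (5/6)Q and Ps = 308 + Q; the wedge Ps − Pb = 122 gives 308 + Q − (1585/3 - (5/6)Q) = 122, so Q' = 2054/11.
Then Pb = 1585/3 − (5/6)·(2054/11) = 4100/11 and Ps = 308 + 1·(2054/11) = 5442/11.
The subsidy expands output by 2054/11 − 1322/11 = 732/11 past the efficient level; on those units the gap between marginal cost and willingness to pay runs from 0 up to 122.
DWL = ½ × 122 × 732/11 = 44652/11.

Deadweight loss = 44652/11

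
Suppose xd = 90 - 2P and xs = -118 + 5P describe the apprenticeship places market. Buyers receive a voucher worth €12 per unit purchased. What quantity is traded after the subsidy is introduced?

Pre-subsidy: 90 - 2P = -118 + 5P gives P* = 208/7, x* = 214/7.
With the rebate, buyers effectively pay Pb = Ps − 12, where Ps is the price sellers receive.
Demand in terms of Ps becomes xd = 90 − 2(Ps − 12) = 114 - 2Ps. Setting this equal to supply: 114 - 2Ps = -118 + 5Ps, so Ps = 232/7.
Buyers pay Pb = 232/7 − 12 = 148/7; x' = -118 + 5·(232/7) = 334/7.

x' = 334/7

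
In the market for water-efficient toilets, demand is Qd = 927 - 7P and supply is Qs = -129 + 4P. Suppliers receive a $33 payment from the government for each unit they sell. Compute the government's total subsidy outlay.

Pre-subsidy: 927 - 7P = -129 + 4P gives P* = 96, Q* = 255.
With the subsidy, sellers receive Ps = Pb + 33 for each unit, where Pb is the price buyers pay.
Supply in terms of Pb becomes Qs = -129 + 4(Pb + 33) = 3 + 4Pb. Setting this equal to demand: 927 - 7Pb = 3 + 4Pb, so Pb = 84.
Sellers receive Ps = 84 + 33 = 117; Q' = 927 − 7·84 = 339.
Government outlay = subsidy × quantity = 33 × 339 = 11187.

Government cost = $11187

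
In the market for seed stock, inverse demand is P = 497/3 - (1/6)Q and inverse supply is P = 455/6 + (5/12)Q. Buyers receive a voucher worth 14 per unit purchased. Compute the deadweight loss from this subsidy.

Pre-subsidy: 497/3 - (1/6)Q = 455/6 + (5/12)Q gives Q* = 154 and P* = 140.
With the rebate, buyers effectively pay Pb = Ps − 14, where Ps is the price sellers receive.
On the curves, Pb = 497/3 - (1/6)Q and Ps = 455/6 + (5/12)Q; the wedge Ps − Pb = 14 gives 455/6 + (5/12)Q − (497/3 - (1/6)Q) = 14, so Q' = 178.
Then Pb = 497/3 − (1/6)·178 = 136 and Ps = 455/6 + (5/12)·178 = 150.
The subsidy expands output by 178 − 154 = 24 past the efficient level; on those units the gap between marginal cost and willingness to pay runs from 0 up to 14.
DWL = ½ × 14 × 24 = 168.

Deadweight loss = 168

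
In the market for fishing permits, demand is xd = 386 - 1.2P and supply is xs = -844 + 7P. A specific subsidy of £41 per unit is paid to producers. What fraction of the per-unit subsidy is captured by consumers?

Pre-subsidy: 386 - 1.2P = -844 + 7P gives P* = 150, x* = 206.
With the subsidy, sellers receive Ps = Pb + 41 for each unit, where Pb is the price buyers pay.
Supply in terms of Pb becomes xs = -844 + 7(Pb + 41) = -557 + 7Pb. Setting this equal to demand: 386 - 1.2Pb = -557 + 7Pb, so Pb = 115.
Sellers receive Ps = 115 + 41 = 156; x' = 386 − 1.2·115 = 248.
Buyers' price falls by P* − Pb = 150 − 115 = 35; sellers' price rises by Ps − P* = 156 − 150 = 6.
So consumers capture 35/41 = 35/41 of each unit of subsidy.

Consumer share = 35/41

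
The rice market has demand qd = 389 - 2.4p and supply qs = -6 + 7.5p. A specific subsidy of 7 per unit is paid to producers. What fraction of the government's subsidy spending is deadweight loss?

Pre-subsidy: 389 - 2.4p = -6 + 7.5p gives p* = 3950/99, q* = 9677/33.
With the subsidy, sellers receive ps = pb + 7 for each unit, where pb is the price buyers pay.
Supply in terms of pb becomes qs = -6 + 7.5(pb + 7) = 46.5 + 7.5pb. Setting this equal to demand: 389 - 2.4pb = 46.5 + 7.5pb, so pb = 3425/99.
Sellers receive ps = 3425/99 + 7 = 4118/99; q' = 389 − 2.4·(3425/99) = 10097/33.
ΔCS = ½(9677/33 + 10097/33)(3950/99 − 3425/99) = 1730225/1089; ΔPS = ½(9677/33 + 10097/33)(4118/99 − 3950/99) = 553672/1089.
Government spending = 7 × 10097/33 = 70679/33.
DWL = ½ × 7 × (10097/33 − 9677/33) = 490/11; fraction = (490/11) / (70679/33) = 210/10097.

DWL / government spending = 210/10097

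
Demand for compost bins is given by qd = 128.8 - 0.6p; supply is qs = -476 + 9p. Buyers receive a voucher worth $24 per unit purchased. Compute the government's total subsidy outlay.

Government cost = $2508

Pre-subsidy: 128.8 - 0.6p = -476 + 9p gives p* = 63, q* = 91.
With the rebate, buyers effectively pay pb = ps − 24, where ps is the price sellers receive.
Demand in terms of ps becomes qd = 128.8 − 0.6(ps − 24) = 143.2 - 0.6ps. Setting this equal to supply: 143.2 - 0.6ps = -476 + 9ps, so ps = 64.5.
Buyers pay pb = 64.5 − 24 = 40.5; q' = -476 + 9·64.5 = 104.5.
Government outlay = subsidy × quantity = 24 × 104.5 = 2508.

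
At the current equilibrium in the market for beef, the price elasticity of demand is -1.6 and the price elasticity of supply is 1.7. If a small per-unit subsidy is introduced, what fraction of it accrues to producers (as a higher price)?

Producer share = 16/33

For a small subsidy around the equilibrium, the benefit split depends on the relative slopes, which at a point are proportional to the elasticities.
Buyer share = εs/(εs + |εd|) = 1.7/(1.7 + 1.6) = 17/33; seller share = |εd|/(εs + |εd|) = 16/33.
So producers capture 16/33 of the subsidy.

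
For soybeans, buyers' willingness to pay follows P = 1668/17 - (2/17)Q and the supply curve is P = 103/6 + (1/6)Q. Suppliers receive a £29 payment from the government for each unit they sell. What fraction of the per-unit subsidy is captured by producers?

Pre-subsidy: 1668/17 - (2/17)Q = 103/6 + (1/6)Q gives Q* = 8257/29 and P* = 1874/29.
With the subsidy, sellers receive Ps = Pb + 29 for each unit, where Pb is the price buyers pay.
On the curves, Pb = 1668/17 - (2/17)Q and Ps = 103/6 + (1/6)Q; the wedge Ps − Pb = 29 gives 103/6 + (1/6)Q − (1668/17 - (2/17)Q) = 29, so Q' = 11215/29.
Then Pb = 1668/17 − (2/17)·(11215/29) = 1526/29 and Ps = 103/6 + (1/6)·(11215/29) = 2367/29.
Buyers' price falls by P* − Pb = 1874/29 − 1526/29 = 12; sellers' price rises by Ps − P* = 2367/29 − 1874/29 = 17.
So producers capture 17/29 = 17/29 of each unit of subsidy.

Producer share = 17/29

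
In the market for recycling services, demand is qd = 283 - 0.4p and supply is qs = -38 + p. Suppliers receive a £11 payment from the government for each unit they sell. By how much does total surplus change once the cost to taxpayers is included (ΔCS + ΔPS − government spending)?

Net change in total surplus = -121/7

Pre-subsidy: 283 - 0.4p = -38 + p gives p* = 1605/7, q* = 1339/7.
With the subsidy, sellers receive ps = pb + 11 for each unit, where pb is the price buyers pay.
Supply in terms of pb becomes qs = -38 + 1(pb + 11) = -27 + pb. Setting this equal to demand: 283 - 0.4pb = -27 + pb, so pb = 1550/7.
Sellers receive ps = 1550/7 + 11 = 1627/7; q' = 283 − 0.4·(1550/7) = 1361/7.
ΔCS = ½(1339/7 + 1361/7)(1605/7 − 1550/7) = 74250/49; ΔPS = ½(1339/7 + 1361/7)(1627/7 − 1605/7) = 29700/49.
Government spending = 11 × 1361/7 = 14971/7.
Net change = 74250/49 + 29700/49 − 14971/7 = -121/7. The loss equals the DWL triangle ½·11·22/7.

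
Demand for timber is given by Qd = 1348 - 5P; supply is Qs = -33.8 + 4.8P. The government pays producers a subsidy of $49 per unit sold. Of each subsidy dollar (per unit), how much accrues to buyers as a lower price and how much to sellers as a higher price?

Pre-subsidy: 1348 - 5P = -33.8 + 4.8P gives P* = 141, Q* = 643.
With the subsidy, sellers receive Ps = Pb + 49 for each unit, where Pb is the price buyers pay.
Supply in terms of Pb becomes Qs = -33.8 + 4.8(Pb + 49) = 201.4 + 4.8Pb. Setting this equal to demand: 1348 - 5Pb = 201.4 + 4.8Pb, so Pb = 117.
Sellers receive Ps = 117 + 49 = 166; Q' = 1348 − 5·117 = 763.
Buyers' price falls by P* − Pb = 141 − 117 = 24; sellers' price rises by Ps − P* = 166 − 141 = 25.

Buyers gain $24 per unit; sellers gain $25 per unit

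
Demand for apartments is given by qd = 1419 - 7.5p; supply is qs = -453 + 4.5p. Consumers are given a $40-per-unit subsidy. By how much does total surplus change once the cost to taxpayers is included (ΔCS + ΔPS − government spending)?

Net change in total surplus = -$2250

Pre-subsidy: 1419 - 7.5p = -453 + 4.5p gives p* = 156, q* = 249.
With the rebate, buyers effectively pay pb = ps − 40, where ps is the price sellers receive.
Demand in terms of ps becomes qd = 1419 − 7.5(ps − 40) = 1719 - 7.5ps. Setting this equal to supply: 1719 - 7.5ps = -453 + 4.5ps, so ps = 181.
Buyers pay pb = 181 − 40 = 141; q' = -453 + 4.5·181 = 361.5.
ΔCS = ½(249 + 361.5)(156 − 141) = 4578.75; ΔPS = ½(249 + 361.5)(181 − 156) = 7631.25.
Government spending = 40 × 361.5 = 14460.
Net change = 4578.75 + 7631.25 − 14460 = -2250. The loss equals the DWL triangle ½·40·112.5.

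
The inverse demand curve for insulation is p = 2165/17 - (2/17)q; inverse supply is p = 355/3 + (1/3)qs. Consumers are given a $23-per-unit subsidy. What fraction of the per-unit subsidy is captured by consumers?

Consumer share = 6/23

Pre-subsidy: 2165/17 - (2/17)q = 355/3 + (1/3)q gives q* = 20 and p* = 125.
With the rebate, buyers effectively pay pb = ps − 23, where ps is the price sellers receive.
On the curves, pb = 2165/17 - (2/17)q and ps = 355/3 + (1/3)q; the wedge ps − pb = 23 gives 355/3 + (1/3)q − (2165/17 - (2/17)q) = 23, so q' = 71.
Then pb = 2165/17 − (2/17)·71 = 119 and ps = 355/3 + (1/3)·71 = 142.
Buyers' price falls by p* − pb = 125 − 119 = 6; sellers' price rises by ps − p* = 142 − 125 = 17.
So consumers capture 6/23 = 6/23 of each unit of subsidy.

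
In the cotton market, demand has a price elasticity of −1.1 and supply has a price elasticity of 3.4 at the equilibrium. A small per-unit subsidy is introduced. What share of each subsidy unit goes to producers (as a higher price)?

Producer share = 11/45

For a small subsidy around the equilibrium, the benefit split depends on the relative slopes, which at a point are proportional to the elasticities.
Buyer share = εs/(εs + |εd|) = 3.4/(3.4 + 1.1) = 34/45; seller share = |εd|/(εs + |εd|) = 11/45.
So producers capture 11/45 of the subsidy.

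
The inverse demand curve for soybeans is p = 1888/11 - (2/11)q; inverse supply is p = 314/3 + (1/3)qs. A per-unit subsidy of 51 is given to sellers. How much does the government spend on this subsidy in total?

Pre-subsidy: 1888/11 - (2/11)q = 314/3 + (1/3)q gives q* = 130 and p* = 148.
With the subsidy, sellers receive ps = pb + 51 for each unit, where pb is the price buyers pay.
On the curves, pb = 1888/11 - (2/11)q and ps = 314/3 + (1/3)q; the wedge ps − pb = 51 gives 314/3 + (1/3)q − (1888/11 - (2/11)q) = 51, so q' = 229.
Then pb = 1888/11 − (2/11)·229 = 130 and ps = 314/3 + (1/3)·229 = 181.
Government outlay = subsidy × quantity = 51 × 229 = 11679.

Government cost = 11679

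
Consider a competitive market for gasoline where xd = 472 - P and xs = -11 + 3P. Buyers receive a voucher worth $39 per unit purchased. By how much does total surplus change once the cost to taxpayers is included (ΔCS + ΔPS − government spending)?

Pre-subsidy: 472 - P = -11 + 3P gives P* = 120.75, x* = 351.25.
With the rebate, buyers effectively pay Pb = Ps − 39, where Ps is the price sellers receive.
Demand in terms of Ps becomes xd = 472 − 1(Ps − 39) = 511 - Ps. Setting this equal to supply: 511 - Ps = -11 + 3Ps, so Ps = 130.5.
Buyers pay Pb = 130.5 − 39 = 91.5; x' = -11 + 3·130.5 = 380.5.
ΔCS = ½(351.25 + 380.5)(120.75 − 91.5) = 10701.84375; ΔPS = ½(351.25 + 380.5)(130.5 − 120.75) = 3567.28125.
Government spending = 39 × 380.5 = 14839.5.
Net change = 10701.84375 + 3567.28125 − 14839.5 = -570.375. The loss equals the DWL triangle ½·39·29.25.

Net change in total surplus = -$570.375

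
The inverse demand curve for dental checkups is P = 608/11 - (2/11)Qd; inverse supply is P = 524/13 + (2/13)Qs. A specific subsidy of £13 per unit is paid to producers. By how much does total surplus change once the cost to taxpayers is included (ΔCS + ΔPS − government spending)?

Net change in total surplus = -24167/96

Pre-subsidy: 608/11 - (2/11)Q = 524/13 + (2/13)Q gives Q* = 535/12 and P* = 283/6.
With the subsidy, sellers receive Ps = Pb + 13 for each unit, where Pb is the price buyers pay.
On the curves, Pb = 608/11 - (2/11)Q and Ps = 524/13 + (2/13)Q; the wedge Ps − Pb = 13 gives 524/13 + (2/13)Q − (608/11 - (2/11)Q) = 13, so Q' = 83.3125.
Then Pb = 608/11 − (2/11)·83.3125 = 40.125 and Ps = 524/13 + (2/13)·83.3125 = 53.125.
ΔCS = ½(535/12 + 83.3125)(283/6 − 40.125) = 1037491/2304; ΔPS = ½(535/12 + 83.3125)(53.125 − 283/6) = 877877/2304.
Government spending = 13 × 83.3125 = 1083.0625.
Net change = 1037491/2304 + 877877/2304 − 1083.0625 = -24167/96. The loss equals the DWL triangle ½·13·1859/48.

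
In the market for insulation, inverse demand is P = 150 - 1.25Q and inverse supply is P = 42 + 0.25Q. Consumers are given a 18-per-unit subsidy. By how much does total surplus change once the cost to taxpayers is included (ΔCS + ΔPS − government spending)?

Net change in total surplus = -108

Pre-subsidy: 150 - 1.25Q = 42 + 0.25Q gives Q* = 72 and P* = 60.
With the rebate, buyers effectively pay Pb = Ps − 18, where Ps is the price sellers receive.
On the curves, Pb = 150 - 1.25Q and Ps = 42 + 0.25Q; the wedge Ps − Pb = 18 gives 42 + 0.25Q − (150 - 1.25Q) = 18, so Q' = 84.
Then Pb = 150 − 1.25·84 = 45 and Ps = 42 + 0.25·84 = 63.
ΔCS = ½(72 + 84)(60 − 45) = 1170; ΔPS = ½(72 + 84)(63 − 60) = 234.
Government spending = 18 × 84 = 1512.
Net change = 1170 + 234 − 1512 = -108. The loss equals the DWL triangle ½·18·12.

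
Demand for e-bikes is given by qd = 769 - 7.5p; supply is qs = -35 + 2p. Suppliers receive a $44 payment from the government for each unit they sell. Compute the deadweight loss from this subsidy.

Deadweight loss = 29040/19

Pre-subsidy: 769 - 7.5p = -35 + 2p gives p* = 1608/19, q* = 2551/19.
With the subsidy, sellers receive ps = pb + 44 for each unit, where pb is the price buyers pay.
Supply in terms of pb becomes qs = -35 + 2(pb + 44) = 53 + 2pb. Setting this equal to demand: 769 - 7.5pb = 53 + 2pb, so pb = 1432/19.
Sellers receive ps = 1432/19 + 44 = 2268/19; q' = 769 − 7.5·(1432/19) = 3871/19.
The subsidy expands output by 3871/19 − 2551/19 = 1320/19 past the efficient level; on those units the gap between marginal cost and willingness to pay runs from 0 up to 44.
DWL = ½ × 44 × 1320/19 = 29040/19.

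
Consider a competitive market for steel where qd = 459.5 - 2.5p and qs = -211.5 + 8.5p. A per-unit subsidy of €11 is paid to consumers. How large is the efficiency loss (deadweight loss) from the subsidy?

Deadweight loss = €116.875

Pre-subsidy: 459.5 - 2.5p = -211.5 + 8.5p gives p* = 61, q* = 307.
With the rebate, buyers effectively pay pb = ps − 11, where ps is the price sellers receive.
Demand in terms of ps becomes qd = 459.5 − 2.5(ps − 11) = 487 - 2.5ps. Setting this equal to supply: 487 - 2.5ps = -211.5 + 8.5ps, so ps = 63.5.
Buyers pay pb = 63.5 − 11 = 52.5; q' = -211.5 + 8.5·63.5 = 328.25.
The subsidy expands output by 328.25 − 307 = 21.25 past the efficient level; on those units the gap between marginal cost and willingness to pay runs from 0 up to 11.
DWL = ½ × 11 × 21.25 = 116.875.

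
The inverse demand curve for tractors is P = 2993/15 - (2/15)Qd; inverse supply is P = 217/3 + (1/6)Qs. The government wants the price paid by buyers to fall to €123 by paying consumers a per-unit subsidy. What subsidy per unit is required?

At a buyer price of 123, quantity demanded is 1496.5 − 7.5·123 = 574.
Sellers supply 574 only when they receive Ps = 217/3 + (1/6)·574 = 168.
s = Ps − Pb = 168 − 123 = 45.

Required subsidy s = €45 per unit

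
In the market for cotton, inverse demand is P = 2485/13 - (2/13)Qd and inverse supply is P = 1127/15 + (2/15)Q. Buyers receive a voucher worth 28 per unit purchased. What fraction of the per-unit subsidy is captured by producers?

Producer share = 13/28

Pre-subsidy: 2485/13 - (2/13)Q = 1127/15 + (2/15)Q gives Q* = 404 and P* = 129.
With the rebate, buyers effectively pay Pb = Ps − 28, where Ps is the price sellers receive.
On the curves, Pb = 2485/13 - (2/13)Q and Ps = 1127/15 + (2/15)Q; the wedge Ps − Pb = 28 gives 1127/15 + (2/15)Q − (2485/13 - (2/13)Q) = 28, so Q' = 501.5.
Then Pb = 2485/13 − (2/13)·501.5 = 114 and Ps = 1127/15 + (2/15)·501.5 = 142.
Buyers' price falls by P* − Pb = 129 − 114 = 15; sellers' price rises by Ps − P* = 142 − 129 = 13.
So producers capture 13/28 = 13/28 of each unit of subsidy.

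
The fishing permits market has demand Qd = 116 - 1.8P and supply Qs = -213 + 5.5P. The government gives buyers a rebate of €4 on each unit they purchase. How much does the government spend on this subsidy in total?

Government cost = 11768/73

Pre-subsidy: 116 - 1.8P = -213 + 5.5P gives P* = 3290/73, Q* = 2546/73.
With the rebate, buyers effectively pay Pb = Ps − 4, where Ps is the price sellers receive.
Demand in terms of Ps becomes Qd = 116 − 1.8(Ps − 4) = 123.2 - 1.8Ps. Setting this equal to supply: 123.2 - 1.8Ps = -213 + 5.5Ps, so Ps = 3362/73.
Buyers pay Pb = 3362/73 − 4 = 3070/73; Q' = -213 + 5.5·(3362/73) = 2942/73.
Government outlay = subsidy × quantity = 4 × 2942/73 = 11768/73.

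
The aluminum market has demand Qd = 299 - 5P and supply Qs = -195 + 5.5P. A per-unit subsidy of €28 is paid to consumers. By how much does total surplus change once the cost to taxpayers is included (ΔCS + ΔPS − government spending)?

Pre-subsidy: 299 - 5P = -195 + 5.5P gives P* = 988/21, Q* = 1339/21.
With the rebate, buyers effectively pay Pb = Ps − 28, where Ps is the price sellers receive.
Demand in terms of Ps becomes Qd = 299 − 5(Ps − 28) = 439 - 5Ps. Setting this equal to supply: 439 - 5Ps = -195 + 5.5Ps, so Ps = 1268/21.
Buyers pay Pb = 1268/21 − 28 = 680/21; Q' = -195 + 5.5·(1268/21) = 2879/21.
ΔCS = ½(1339/21 + 2879/21)(988/21 − 680/21) = 30932/21; ΔPS = ½(1339/21 + 2879/21)(1268/21 − 988/21) = 28120/21.
Government spending = 28 × 2879/21 = 11516/3.
Net change = 30932/21 + 28120/21 − 11516/3 = -3080/3. The loss equals the DWL triangle ½·28·220/3.

Net change in total surplus = -3080/3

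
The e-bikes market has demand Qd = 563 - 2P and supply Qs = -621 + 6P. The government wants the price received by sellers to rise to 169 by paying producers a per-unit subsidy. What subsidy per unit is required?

Required subsidy s = 84 per unit

At a seller price of 169, quantity supplied is -621 + 6·169 = 393.
Buyers absorb 393 only when they pay Pb with 563 − 2·Pb = 393, i.e. Pb = 85.
s = Ps − Pb = 169 − 85 = 84.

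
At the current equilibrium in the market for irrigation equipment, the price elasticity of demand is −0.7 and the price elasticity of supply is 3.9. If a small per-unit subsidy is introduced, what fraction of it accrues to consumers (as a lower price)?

For a small subsidy around the equilibrium, the benefit split depends on the relative slopes, which at a point are proportional to the elasticities.
Buyer share = εs/(εs + |εd|) = 3.9/(3.9 + 0.7) = 39/46; seller share = |εd|/(εs + |εd|) = 7/46.

Consumer share = 39/46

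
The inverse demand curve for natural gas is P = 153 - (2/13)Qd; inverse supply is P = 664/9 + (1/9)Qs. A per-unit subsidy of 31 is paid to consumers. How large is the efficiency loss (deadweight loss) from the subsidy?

Deadweight loss = 1813.5

Pre-subsidy: 153 - (2/13)Q = 664/9 + (1/9)Q gives Q* = 299 and P* = 107.
With the rebate, buyers effectively pay Pb = Ps − 31, where Ps is the price sellers receive.
On the curves, Pb = 153 - (2/13)Q and Ps = 664/9 + (1/9)Q; the wedge Ps − Pb = 31 gives 664/9 + (1/9)Q − (153 - (2/13)Q) = 31, so Q' = 416.
Then Pb = 153 − (2/13)·416 = 89 and Ps = 664/9 + (1/9)·416 = 120.
The subsidy expands output by 416 − 299 = 117 past the efficient level; on those units the gap between marginal cost and willingness to pay runs from 0 up to 31.
DWL = ½ × 31 × 117 = 1813.5.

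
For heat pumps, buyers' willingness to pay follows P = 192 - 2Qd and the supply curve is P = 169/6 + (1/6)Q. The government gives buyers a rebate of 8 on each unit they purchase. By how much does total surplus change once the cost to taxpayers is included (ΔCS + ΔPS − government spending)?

Pre-subsidy: 192 - 2Q = 169/6 + (1/6)Q gives Q* = 983/13 and P* = 530/13.
With the rebate, buyers effectively pay Pb = Ps − 8, where Ps is the price sellers receive.
On the curves, Pb = 192 - 2Q and Ps = 169/6 + (1/6)Q; the wedge Ps − Pb = 8 gives 169/6 + (1/6)Q − (192 - 2Q) = 8, so Q' = 1031/13.
Then Pb = 192 − 2·(1031/13) = 434/13 and Ps = 169/6 + (1/6)·(1031/13) = 538/13.
ΔCS = ½(983/13 + 1031/13)(530/13 − 434/13) = 96672/169; ΔPS = ½(983/13 + 1031/13)(538/13 − 530/13) = 8056/169.
Government spending = 8 × 1031/13 = 8248/13.
Net change = 96672/169 + 8056/169 − 8248/13 = -192/13. The loss equals the DWL triangle ½·8·48/13.

Net change in total surplus = -192/13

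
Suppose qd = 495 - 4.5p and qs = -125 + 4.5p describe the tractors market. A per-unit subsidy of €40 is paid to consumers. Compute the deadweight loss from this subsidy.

Deadweight loss = €1800

Pre-subsidy: 495 - 4.5p = -125 + 4.5p gives p* = 620/9, q* = 185.
With the rebate, buyers effectively pay pb = ps − 40, where ps is the price sellers receive.
Demand in terms of ps becomes qd = 495 − 4.5(ps − 40) = 675 - 4.5ps. Setting this equal to supply: 675 - 4.5ps = -125 + 4.5ps, so ps = 800/9.
Buyers pay pb = 800/9 − 40 = 440/9; q' = -125 + 4.5·(800/9) = 275.
The subsidy expands output by 275 − 185 = 90 past the efficient level; on those units the gap between marginal cost and willingness to pay runs from 0 up to 40.
DWL = ½ × 40 × 90 = 1800.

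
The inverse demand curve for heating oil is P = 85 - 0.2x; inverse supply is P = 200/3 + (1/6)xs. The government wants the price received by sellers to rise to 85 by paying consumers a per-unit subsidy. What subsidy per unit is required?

Required subsidy s = 22 per unit

At a seller price of 85, quantity supplied is -400 + 6·85 = 110.
Buyers absorb 110 only when they pay Pb = 85 − 0.2·110 = 63.
s = Ps − Pb = 85 − 63 = 22.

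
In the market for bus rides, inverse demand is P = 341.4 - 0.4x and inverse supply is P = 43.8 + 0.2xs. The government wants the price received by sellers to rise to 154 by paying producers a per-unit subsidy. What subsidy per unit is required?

At a seller price of 154, quantity supplied is -219 + 5·154 = 551.
Buyers absorb 551 only when they pay Pb = 341.4 − 0.4·551 = 121.
s = Ps − Pb = 154 − 121 = 33.

Required subsidy s = 33 per unit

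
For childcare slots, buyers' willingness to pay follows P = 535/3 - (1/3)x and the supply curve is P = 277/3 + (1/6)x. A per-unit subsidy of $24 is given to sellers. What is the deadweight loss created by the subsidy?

Pre-subsidy: 535/3 - (1/3)x = 277/3 + (1/6)x gives x* = 172 and P* = 121.
With the subsidy, sellers receive Ps = Pb + 24 for each unit, where Pb is the price buyers pay.
On the curves, Pb = 535/3 - (1/3)x and Ps = 277/3 + (1/6)x; the wedge Ps − Pb = 24 gives 277/3 + (1/6)x − (535/3 - (1/3)x) = 24, so x' = 220.
Then Pb = 535/3 − (1/3)·220 = 105 and Ps = 277/3 + (1/6)·220 = 129.
The subsidy expands output by 220 − 172 = 48 past the efficient level; on those units the gap between marginal cost and willingness to pay runs from 0 up to 24.
DWL = ½ × 24 × 48 = 576.

Deadweight loss = $576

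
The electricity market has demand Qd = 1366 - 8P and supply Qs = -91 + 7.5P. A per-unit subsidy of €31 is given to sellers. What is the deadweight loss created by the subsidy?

Deadweight loss = €1860

Pre-subsidy: 1366 - 8P = -91 + 7.5P gives P* = 94, Q* = 614.
With the subsidy, sellers receive Ps = Pb + 31 for each unit, where Pb is the price buyers pay.
Supply in terms of Pb becomes Qs = -91 + 7.5(Pb + 31) = 141.5 + 7.5Pb. Setting this equal to demand: 1366 - 8Pb = 141.5 + 7.5Pb, so Pb = 79.
Sellers receive Ps = 79 + 31 = 110; Q' = 1366 − 8·79 = 734.
The subsidy expands output by 734 − 614 = 120 past the efficient level; on those units the gap between marginal cost and willingness to pay runs from 0 up to 31.
DWL = ½ × 31 × 120 = 1860.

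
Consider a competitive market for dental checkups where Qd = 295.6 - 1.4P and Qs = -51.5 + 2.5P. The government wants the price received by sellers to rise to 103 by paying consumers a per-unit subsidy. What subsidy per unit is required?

At a seller price of 103, quantity supplied is -51.5 + 2.5·103 = 206.
Buyers absorb 206 only when they pay Pb with 295.6 − 1.4·Pb = 206, i.e. Pb = 64.
s = Ps − Pb = 103 − 64 = 39.

Required subsidy s = 39 per unit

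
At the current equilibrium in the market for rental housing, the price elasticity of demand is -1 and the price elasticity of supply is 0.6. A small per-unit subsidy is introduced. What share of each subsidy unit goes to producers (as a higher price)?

For a small subsidy around the equilibrium, the benefit split depends on the relative slopes, which at a point are proportional to the elasticities.
Buyer share = εs/(εs + |εd|) = 0.6/(0.6 + 1) = 0.375; seller share = |εd|/(εs + |εd|) = 0.625.
So producers capture 0.625 of the subsidy.

Producer share = 0.625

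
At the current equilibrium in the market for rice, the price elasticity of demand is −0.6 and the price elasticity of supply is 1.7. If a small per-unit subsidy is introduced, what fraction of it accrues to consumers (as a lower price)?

For a small subsidy around the equilibrium, the benefit split depends on the relative slopes, which at a point are proportional to the elasticities.
Buyer share = εs/(εs + |εd|) = 1.7/(1.7 + 0.6) = 17/23; seller share = |εd|/(εs + |εd|) = 6/23.

Consumer share = 17/23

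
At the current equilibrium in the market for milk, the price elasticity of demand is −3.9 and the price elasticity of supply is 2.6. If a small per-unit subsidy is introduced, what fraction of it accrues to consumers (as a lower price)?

For a small subsidy around the equilibrium, the benefit split depends on the relative slopes, which at a point are proportional to the elasticities.
Buyer share = εs/(εs + |εd|) = 2.6/(2.6 + 3.9) = 0.4; seller share = |εd|/(εs + |εd|) = 0.6.

Consumer share = 0.4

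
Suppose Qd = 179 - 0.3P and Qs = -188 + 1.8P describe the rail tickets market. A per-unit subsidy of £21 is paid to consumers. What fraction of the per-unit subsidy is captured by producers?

Pre-subsidy: 179 - 0.3P = -188 + 1.8P gives P* = 3670/21, Q* = 886/7.
With the rebate, buyers effectively pay Pb = Ps − 21, where Ps is the price sellers receive.
Demand in terms of Ps becomes Qd = 179 − 0.3(Ps − 21) = 185.3 - 0.3Ps. Setting this equal to supply: 185.3 - 0.3Ps = -188 + 1.8Ps, so Ps = 3733/21.
Buyers pay Pb = 3733/21 − 21 = 3292/21; Q' = -188 + 1.8·(3733/21) = 4619/35.
Buyers' price falls by P* − Pb = 3670/21 − 3292/21 = 18; sellers' price rises by Ps − P* = 3733/21 − 3670/21 = 3.
So producers capture 3/21 = 1/7 of each unit of subsidy.

Producer share = 1/7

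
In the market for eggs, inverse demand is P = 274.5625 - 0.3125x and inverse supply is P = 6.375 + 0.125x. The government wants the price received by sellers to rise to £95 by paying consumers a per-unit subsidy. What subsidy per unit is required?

Required subsidy s = £42 per unit

At a seller price of 95, quantity supplied is -51 + 8·95 = 709.
Buyers absorb 709 only when they pay Pb = 274.5625 − 0.3125·709 = 53.
s = Ps − Pb = 95 − 53 = 42.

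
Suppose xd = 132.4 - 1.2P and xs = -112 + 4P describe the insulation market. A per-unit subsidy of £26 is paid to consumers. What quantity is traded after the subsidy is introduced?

x' = 100

Pre-subsidy: 132.4 - 1.2P = -112 + 4P gives P* = 47, x* = 76.
With the rebate, buyers effectively pay Pb = Ps − 26, where Ps is the price sellers receive.
Demand in terms of Ps becomes xd = 132.4 − 1.2(Ps − 26) = 163.6 - 1.2Ps. Setting this equal to supply: 163.6 - 1.2Ps = -112 + 4Ps, so Ps = 53.
Buyers pay Pb = 53 − 26 = 27; x' = -112 + 4·53 = 100.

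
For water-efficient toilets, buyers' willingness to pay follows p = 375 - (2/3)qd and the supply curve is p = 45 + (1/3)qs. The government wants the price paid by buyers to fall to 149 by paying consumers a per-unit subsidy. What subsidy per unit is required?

Required subsidy s = 9 per unit

At a buyer price of 149, quantity demanded is 562.5 − 1.5·149 = 339.
Sellers supply 339 only when they receive ps = 45 + (1/3)·339 = 158.
s = ps − pb = 158 − 149 = 9.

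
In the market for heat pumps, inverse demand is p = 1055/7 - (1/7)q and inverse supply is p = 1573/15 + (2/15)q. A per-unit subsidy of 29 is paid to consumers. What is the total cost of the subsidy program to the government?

Government cost = 7859

Pre-subsidy: 1055/7 - (1/7)q = 1573/15 + (2/15)q gives q* = 166 and p* = 127.
With the rebate, buyers effectively pay pb = ps − 29, where ps is the price sellers receive.
On the curves, pb = 1055/7 - (1/7)q and ps = 1573/15 + (2/15)q; the wedge ps − pb = 29 gives 1573/15 + (2/15)q − (1055/7 - (1/7)q) = 29, so q' = 271.
Then pb = 1055/7 − (1/7)·271 = 112 and ps = 1573/15 + (2/15)·271 = 141.
Government outlay = subsidy × quantity = 29 × 271 = 7859.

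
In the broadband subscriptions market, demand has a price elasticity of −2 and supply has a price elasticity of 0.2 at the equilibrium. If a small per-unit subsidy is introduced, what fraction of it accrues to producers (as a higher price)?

Producer share = 10/11

For a small subsidy around the equilibrium, the benefit split depends on the relative slopes, which at a point are proportional to the elasticities.
Buyer share = εs/(εs + |εd|) = 0.2/(0.2 + 2) = 1/11; seller share = |εd|/(εs + |εd|) = 10/11.
So producers capture 10/11 of the subsidy.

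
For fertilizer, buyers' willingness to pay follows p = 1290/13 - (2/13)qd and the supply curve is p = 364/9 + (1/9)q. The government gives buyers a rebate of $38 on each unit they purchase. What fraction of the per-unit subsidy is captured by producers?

Producer share = 13/31

Pre-subsidy: 1290/13 - (2/13)q = 364/9 + (1/9)q gives q* = 6878/31 and p* = 2018/31.
With the rebate, buyers effectively pay pb = ps − 38, where ps is the price sellers receive.
On the curves, pb = 1290/13 - (2/13)q and ps = 364/9 + (1/9)q; the wedge ps − pb = 38 gives 364/9 + (1/9)q − (1290/13 - (2/13)q) = 38, so q' = 11324/31.
Then pb = 1290/13 − (2/13)·(11324/31) = 1334/31 and ps = 364/9 + (1/9)·(11324/31) = 2512/31.
Buyers' price falls by p* − pb = 2018/31 − 1334/31 = 684/31; sellers' price rises by ps − p* = 2512/31 − 2018/31 = 494/31.
So producers capture (494/31)/38 = 13/31 of each unit of subsidy.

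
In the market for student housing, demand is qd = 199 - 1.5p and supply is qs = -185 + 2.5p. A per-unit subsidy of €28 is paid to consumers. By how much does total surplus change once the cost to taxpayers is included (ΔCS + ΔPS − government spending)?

Pre-subsidy: 199 - 1.5p = -185 + 2.5p gives p* = 96, q* = 55.
With the rebate, buyers effectively pay pb = ps − 28, where ps is the price sellers receive.
Demand in terms of ps becomes qd = 199 − 1.5(ps − 28) = 241 - 1.5ps. Setting this equal to supply: 241 - 1.5ps = -185 + 2.5ps, so ps = 106.5.
Buyers pay pb = 106.5 − 28 = 78.5; q' = -185 + 2.5·106.5 = 81.25.
ΔCS = ½(55 + 81.25)(96 − 78.5) = 1192.1875; ΔPS = ½(55 + 81.25)(106.5 − 96) = 715.3125.
Government spending = 28 × 81.25 = 2275.
Net change = 1192.1875 + 715.3125 − 2275 = -367.5. The loss equals the DWL triangle ½·28·26.25.

Net change in total surplus = -€367.5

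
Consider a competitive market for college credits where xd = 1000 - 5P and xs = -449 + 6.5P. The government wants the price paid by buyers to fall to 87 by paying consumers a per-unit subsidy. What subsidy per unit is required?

At a buyer price of 87, quantity demanded is 1000 − 5·87 = 565.
Sellers supply 565 only when they receive Ps with -449 + 6.5·Ps = 565, i.e. Ps = 156.
s = Ps − Pb = 156 − 87 = 69.

Required subsidy s = 69 per unit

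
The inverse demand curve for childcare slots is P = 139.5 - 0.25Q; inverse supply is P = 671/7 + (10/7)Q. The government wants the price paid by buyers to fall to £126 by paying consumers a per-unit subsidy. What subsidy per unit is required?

Required subsidy s = £47 per unit

At a buyer price of 126, quantity demanded is 558 − 4·126 = 54.
Sellers supply 54 only when they receive Ps = 671/7 + (10/7)·54 = 173.
s = Ps − Pb = 173 − 126 = 47.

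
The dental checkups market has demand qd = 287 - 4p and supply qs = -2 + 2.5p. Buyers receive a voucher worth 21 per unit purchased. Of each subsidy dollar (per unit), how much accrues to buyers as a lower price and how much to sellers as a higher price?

Buyers gain 105/13 per unit; sellers gain 168/13 per unit

Pre-subsidy: 287 - 4p = -2 + 2.5p gives p* = 578/13, q* = 1419/13.
With the rebate, buyers effectively pay pb = ps − 21, where ps is the price sellers receive.
Demand in terms of ps becomes qd = 287 − 4(ps − 21) = 371 - 4ps. Setting this equal to supply: 371 - 4ps = -2 + 2.5ps, so ps = 746/13.
Buyers pay pb = 746/13 − 21 = 473/13; q' = -2 + 2.5·(746/13) = 1839/13.
Buyers' price falls by p* − pb = 578/13 − 473/13 = 105/13; sellers' price rises by ps − p* = 746/13 − 578/13 = 168/13.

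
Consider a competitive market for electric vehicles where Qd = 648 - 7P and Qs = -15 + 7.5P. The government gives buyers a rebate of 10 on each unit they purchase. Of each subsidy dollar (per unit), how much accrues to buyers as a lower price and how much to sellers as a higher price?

Buyers gain 150/29 per unit; sellers gain 140/29 per unit

Pre-subsidy: 648 - 7P = -15 + 7.5P gives P* = 1326/29, Q* = 9510/29.
With the rebate, buyers effectively pay Pb = Ps − 10, where Ps is the price sellers receive.
Demand in terms of Ps becomes Qd = 648 − 7(Ps − 10) = 718 - 7Ps. Setting this equal to supply: 718 - 7Ps = -15 + 7.5Ps, so Ps = 1466/29.
Buyers pay Pb = 1466/29 − 10 = 1176/29; Q' = -15 + 7.5·(1466/29) = 10560/29.
Buyers' price falls by P* − Pb = 1326/29 − 1176/29 = 150/29; sellers' price rises by Ps − P* = 1466/29 − 1326/29 = 140/29.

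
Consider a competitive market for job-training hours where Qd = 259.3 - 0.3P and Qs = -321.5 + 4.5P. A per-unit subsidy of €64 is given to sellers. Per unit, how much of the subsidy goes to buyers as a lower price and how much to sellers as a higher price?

Buyers gain €60 per unit; sellers gain €4 per unit

Pre-subsidy: 259.3 - 0.3P = -321.5 + 4.5P gives P* = 121, Q* = 223.
With the subsidy, sellers receive Ps = Pb + 64 for each unit, where Pb is the price buyers pay.
Supply in terms of Pb becomes Qs = -321.5 + 4.5(Pb + 64) = -33.5 + 4.5Pb. Setting this equal to demand: 259.3 - 0.3Pb = -33.5 + 4.5Pb, so Pb = 61.
Sellers receive Ps = 61 + 64 = 125; Q' = 259.3 − 0.3·61 = 241.
Buyers' price falls by P* − Pb = 121 − 61 = 60; sellers' price rises by Ps − P* = 125 − 121 = 4.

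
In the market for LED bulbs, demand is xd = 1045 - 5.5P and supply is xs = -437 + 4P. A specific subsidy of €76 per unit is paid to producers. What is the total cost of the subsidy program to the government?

Government cost = €27588

Pre-subsidy: 1045 - 5.5P = -437 + 4P gives P* = 156, x* = 187.
With the subsidy, sellers receive Ps = Pb + 76 for each unit, where Pb is the price buyers pay.
Supply in terms of Pb becomes xs = -437 + 4(Pb + 76) = -133 + 4Pb. Setting this equal to demand: 1045 - 5.5Pb = -133 + 4Pb, so Pb = 124.
Sellers receive Ps = 124 + 76 = 200; x' = 1045 − 5.5·124 = 363.
Government outlay = subsidy × quantity = 76 × 363 = 27588.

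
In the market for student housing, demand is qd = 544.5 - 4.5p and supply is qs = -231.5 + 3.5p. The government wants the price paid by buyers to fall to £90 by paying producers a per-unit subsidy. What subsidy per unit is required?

Required subsidy s = £16 per unit

At a buyer price of 90, quantity demanded is 544.5 − 4.5·90 = 139.5.
Sellers supply 139.5 only when they receive ps with -231.5 + 3.5·ps = 139.5, i.e. ps = 106.
s = ps − pb = 106 − 90 = 16.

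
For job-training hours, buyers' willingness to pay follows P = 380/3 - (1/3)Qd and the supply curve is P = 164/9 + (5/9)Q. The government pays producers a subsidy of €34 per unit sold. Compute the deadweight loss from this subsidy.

Pre-subsidy: 380/3 - (1/3)Q = 164/9 + (5/9)Q gives Q* = 122 and P* = 86.
With the subsidy, sellers receive Ps = Pb + 34 for each unit, where Pb is the price buyers pay.
On the curves, Pb = 380/3 - (1/3)Q and Ps = 164/9 + (5/9)Q; the wedge Ps − Pb = 34 gives 164/9 + (5/9)Q − (380/3 - (1/3)Q) = 34, so Q' = 160.25.
Then Pb = 380/3 − (1/3)·160.25 = 73.25 and Ps = 164/9 + (5/9)·160.25 = 107.25.
The subsidy expands output by 160.25 − 122 = 38.25 past the efficient level; on those units the gap between marginal cost and willingness to pay runs from 0 up to 34.
DWL = ½ × 34 × 38.25 = 650.25.

Deadweight loss = €650.25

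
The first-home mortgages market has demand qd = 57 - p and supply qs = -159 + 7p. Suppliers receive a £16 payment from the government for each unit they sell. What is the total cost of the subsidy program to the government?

Government cost = £704

Pre-subsidy: 57 - p = -159 + 7p gives p* = 27, q* = 30.
With the subsidy, sellers receive ps = pb + 16 for each unit, where pb is the price buyers pay.
Supply in terms of pb becomes qs = -159 + 7(pb + 16) = -47 + 7pb. Setting this equal to demand: 57 - pb = -47 + 7pb, so pb = 13.
Sellers receive ps = 13 + 16 = 29; q' = 57 − 1·13 = 44.
Government outlay = subsidy × quantity = 16 × 44 = 704.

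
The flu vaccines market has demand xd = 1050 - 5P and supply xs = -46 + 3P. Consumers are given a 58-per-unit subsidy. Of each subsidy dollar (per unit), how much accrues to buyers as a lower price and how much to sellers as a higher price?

Pre-subsidy: 1050 - 5P = -46 + 3P gives P* = 137, x* = 365.
With the rebate, buyers effectively pay Pb = Ps − 58, where Ps is the price sellers receive.
Demand in terms of Ps becomes xd = 1050 − 5(Ps − 58) = 1340 - 5Ps. Setting this equal to supply: 1340 - 5Ps = -46 + 3Ps, so Ps = 173.25.
Buyers pay Pb = 173.25 − 58 = 115.25; x' = -46 + 3·173.25 = 473.75.
Buyers' price falls by P* − Pb = 137 − 115.25 = 21.75; sellers' price rises by Ps − P* = 173.25 − 137 = 36.25.

Buyers gain 21.75 per unit; sellers gain 36.25 per unit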